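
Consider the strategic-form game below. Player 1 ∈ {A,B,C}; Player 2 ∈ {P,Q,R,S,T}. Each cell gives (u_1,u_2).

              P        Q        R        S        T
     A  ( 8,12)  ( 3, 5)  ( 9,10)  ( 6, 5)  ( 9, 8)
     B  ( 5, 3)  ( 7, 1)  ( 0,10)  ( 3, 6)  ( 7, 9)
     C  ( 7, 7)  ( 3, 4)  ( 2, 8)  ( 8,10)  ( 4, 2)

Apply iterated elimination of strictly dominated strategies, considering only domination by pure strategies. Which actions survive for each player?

P2 drop Q (P beats it: A:12>5 B:3>1 C:7>4)
P1 drop B (A beats it: P:8>5 R:9>0 S:6>3 T:9>7)
P2 drop T (P beats it: A:12>8 C:7>2)
P1→{A,C} P2→{P,R,S}

IESDS → P1:{A,C} P2:{P,R,S}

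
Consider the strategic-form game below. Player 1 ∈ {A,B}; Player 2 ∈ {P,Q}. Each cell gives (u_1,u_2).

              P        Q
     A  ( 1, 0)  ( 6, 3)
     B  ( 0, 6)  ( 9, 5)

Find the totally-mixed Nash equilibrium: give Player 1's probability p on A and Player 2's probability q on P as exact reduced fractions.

P1 indiff ⇒ q·1+(1-q)·6 = q·0+(1-q)·9 ⇒ q(1) = (1-q)(3) ⇒ q = 3/4
P2 indiff ⇒ p·0+(1-p)·6 = p·3+(1-p)·5 ⇒ p(-3) = (1-p)(-1) ⇒ p = 1/4

P1 mixes 1/4 on A; P2 mixes 3/4 on P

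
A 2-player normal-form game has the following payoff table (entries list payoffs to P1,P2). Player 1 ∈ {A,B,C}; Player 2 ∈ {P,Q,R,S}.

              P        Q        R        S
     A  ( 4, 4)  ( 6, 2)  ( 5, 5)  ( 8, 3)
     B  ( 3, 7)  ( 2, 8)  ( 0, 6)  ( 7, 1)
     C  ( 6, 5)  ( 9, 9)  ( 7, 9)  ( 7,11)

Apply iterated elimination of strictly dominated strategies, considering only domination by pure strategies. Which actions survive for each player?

P1 drop B (A beats it: P:4>3 Q:6>2 R:5>0 S:8>7)
P2 drop P (R beats it: A:5>4 C:9>5)
P2 drop Q (S beats it: A:3>2 C:11>9)
P1→{A,C} P2→{R,S}

Survivors P1:{A,C} P2:{R,S}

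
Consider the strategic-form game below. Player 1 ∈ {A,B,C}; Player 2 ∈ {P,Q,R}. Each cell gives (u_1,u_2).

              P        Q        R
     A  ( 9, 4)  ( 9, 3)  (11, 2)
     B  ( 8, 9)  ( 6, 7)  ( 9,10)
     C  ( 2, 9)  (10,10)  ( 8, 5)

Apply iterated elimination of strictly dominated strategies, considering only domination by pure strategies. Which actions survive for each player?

Survivors P1:{A,C} P2:{P,Q}

P1 drop B (A beats it: P:9>8 Q:9>6 R:11>9)
P2 drop R (P beats it: A:4>2 C:9>5)
P1→{A,C} P2→{P,Q}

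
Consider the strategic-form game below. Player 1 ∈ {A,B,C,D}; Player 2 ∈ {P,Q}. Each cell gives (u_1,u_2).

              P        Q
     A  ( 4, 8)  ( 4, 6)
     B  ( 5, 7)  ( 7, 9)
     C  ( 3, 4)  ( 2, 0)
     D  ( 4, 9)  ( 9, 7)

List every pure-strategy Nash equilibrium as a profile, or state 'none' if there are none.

Equilibria: none

(A,P): not NE [P1→B gives 5>4]
(A,Q): not NE [P1→D gives 9>4; P2→P gives 8>6]
(B,P): not NE [P2→Q gives 9>7]
(B,Q): not NE [P1→D gives 9>7]
(C,P): not NE [P1→B gives 5>3]
(C,Q): not NE [P1→D gives 9>2; P2→P gives 4>0]
(D,P): not NE [P1→B gives 5>4]
(D,Q): not NE [P2→P gives 9>7]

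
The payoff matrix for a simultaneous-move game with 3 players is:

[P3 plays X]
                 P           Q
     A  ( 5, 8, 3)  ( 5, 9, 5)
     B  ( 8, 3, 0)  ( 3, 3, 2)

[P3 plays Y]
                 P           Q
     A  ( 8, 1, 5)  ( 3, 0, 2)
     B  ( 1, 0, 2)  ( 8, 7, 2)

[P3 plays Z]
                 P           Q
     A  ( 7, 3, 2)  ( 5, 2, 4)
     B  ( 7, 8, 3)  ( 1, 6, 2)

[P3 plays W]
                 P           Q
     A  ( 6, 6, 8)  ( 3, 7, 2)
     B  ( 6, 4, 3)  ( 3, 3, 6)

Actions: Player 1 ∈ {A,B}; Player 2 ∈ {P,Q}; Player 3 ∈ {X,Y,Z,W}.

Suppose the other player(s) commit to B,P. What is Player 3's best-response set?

BR_3 = {Z,W}

u_3(X vs B,P) = 0
u_3(Y vs B,P) = 2
u_3(Z vs B,P) = 3
u_3(W vs B,P) = 3
max payoff 3 at {Z,W}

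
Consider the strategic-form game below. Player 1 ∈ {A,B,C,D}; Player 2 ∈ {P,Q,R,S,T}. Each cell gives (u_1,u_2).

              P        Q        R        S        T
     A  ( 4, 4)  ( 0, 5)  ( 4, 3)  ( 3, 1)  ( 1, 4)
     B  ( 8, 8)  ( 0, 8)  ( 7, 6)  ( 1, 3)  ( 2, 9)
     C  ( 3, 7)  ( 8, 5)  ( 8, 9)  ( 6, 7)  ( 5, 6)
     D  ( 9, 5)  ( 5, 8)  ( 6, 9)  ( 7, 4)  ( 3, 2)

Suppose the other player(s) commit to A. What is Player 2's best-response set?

u_2(P vs A) = 4
u_2(Q vs A) = 5
u_2(R vs A) = 3
u_2(S vs A) = 1
u_2(T vs A) = 4
max payoff 5 at {Q}

P2 best: {Q}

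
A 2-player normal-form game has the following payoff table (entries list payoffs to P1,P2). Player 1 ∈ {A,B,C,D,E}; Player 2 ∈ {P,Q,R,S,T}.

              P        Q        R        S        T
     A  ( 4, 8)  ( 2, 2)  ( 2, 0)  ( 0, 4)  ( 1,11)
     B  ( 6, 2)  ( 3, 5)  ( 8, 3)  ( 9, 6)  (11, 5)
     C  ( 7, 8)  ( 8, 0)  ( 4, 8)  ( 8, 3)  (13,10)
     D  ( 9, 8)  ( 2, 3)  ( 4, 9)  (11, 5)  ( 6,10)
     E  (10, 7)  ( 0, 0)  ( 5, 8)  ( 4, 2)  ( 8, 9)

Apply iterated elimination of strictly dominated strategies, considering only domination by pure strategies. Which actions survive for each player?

IESDS → P1:{B,C,D} P2:{S,T}

P1 drop A (B beats it: P:6>4 Q:3>2 R:8>2 S:9>0 T:11>1)
P2 drop P (T beats it: B:5>2 C:10>8 D:10>8 E:9>7)
P1 drop E (B beats it: Q:3>0 R:8>5 S:9>4 T:11>8)
P2 drop Q (S beats it: B:6>5 C:3>0 D:5>3)
P2 drop R (T beats it: B:5>3 C:10>8 D:10>9)
P1→{B,C,D} P2→{S,T}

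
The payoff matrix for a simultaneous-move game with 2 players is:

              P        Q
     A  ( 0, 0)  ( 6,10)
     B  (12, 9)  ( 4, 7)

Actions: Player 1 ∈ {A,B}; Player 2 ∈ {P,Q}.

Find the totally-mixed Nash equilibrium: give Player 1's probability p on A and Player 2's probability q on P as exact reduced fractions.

P1 indiff ⇒ q·0+(1-q)·6 = q·12+(1-q)·4 ⇒ q(-12) = (1-q)(-2) ⇒ q = 1/7
P2 indiff ⇒ p·0+(1-p)·9 = p·10+(1-p)·7 ⇒ p(-10) = (1-p)(-2) ⇒ p = 1/6

(p,q) = (1/6, 1/7)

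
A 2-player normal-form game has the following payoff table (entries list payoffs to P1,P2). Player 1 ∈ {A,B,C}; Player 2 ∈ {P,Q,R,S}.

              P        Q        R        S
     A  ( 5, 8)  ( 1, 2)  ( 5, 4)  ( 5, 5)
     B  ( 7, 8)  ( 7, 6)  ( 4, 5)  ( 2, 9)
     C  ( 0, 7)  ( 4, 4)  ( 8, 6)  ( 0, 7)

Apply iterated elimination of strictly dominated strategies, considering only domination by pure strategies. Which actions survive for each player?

IESDS → P1:{A,B} P2:{P,S}

P2 drop Q (P beats it: A:8>2 B:8>6 C:7>4)
P2 drop R (P beats it: A:8>4 B:8>5 C:7>6)
P1 drop C (A beats it: P:5>0 S:5>0)
P1→{A,B} P2→{P,S}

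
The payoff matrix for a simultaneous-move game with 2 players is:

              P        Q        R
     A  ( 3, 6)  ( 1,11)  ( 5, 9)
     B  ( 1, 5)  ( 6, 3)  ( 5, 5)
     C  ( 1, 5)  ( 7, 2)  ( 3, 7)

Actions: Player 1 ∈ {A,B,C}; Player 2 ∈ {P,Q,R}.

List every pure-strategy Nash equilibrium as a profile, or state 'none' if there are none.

(A,P): not NE [P2→Q gives 11>6]
(A,Q): not NE [P1→C gives 7>1]
(A,R): not NE [P2→Q gives 11>9]
(B,P): not NE [P1→A gives 3>1]
(B,Q): not NE [P1→C gives 7>6; P2→R gives 5>3]
(B,R): NE
(C,P): not NE [P1→A gives 3>1; P2→R gives 7>5]
(C,Q): not NE [P2→R gives 7>2]
(C,R): not NE [P1→B gives 5>3]

Nash profiles: (B,R)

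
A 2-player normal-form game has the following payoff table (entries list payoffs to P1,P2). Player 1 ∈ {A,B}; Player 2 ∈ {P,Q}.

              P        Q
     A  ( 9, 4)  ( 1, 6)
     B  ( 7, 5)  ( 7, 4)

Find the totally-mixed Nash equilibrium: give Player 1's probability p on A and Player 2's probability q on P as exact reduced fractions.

p=1/3, q=3/4

P1 indiff ⇒ q·9+(1-q)·1 = q·7+(1-q)·7 ⇒ q(2) = (1-q)(6) ⇒ q = 3/4
P2 indiff ⇒ p·4+(1-p)·5 = p·6+(1-p)·4 ⇒ p(-2) = (1-p)(-1) ⇒ p = 1/3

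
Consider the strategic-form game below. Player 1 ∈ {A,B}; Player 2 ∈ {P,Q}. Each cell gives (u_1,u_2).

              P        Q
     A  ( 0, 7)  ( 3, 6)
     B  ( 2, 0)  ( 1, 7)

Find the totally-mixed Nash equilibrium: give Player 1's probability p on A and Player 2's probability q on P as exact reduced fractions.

P1 indiff ⇒ q·0+(1-q)·3 = q·2+(1-q)·1 ⇒ q(-2) = (1-q)(-2) ⇒ q = 1/2
P2 indiff ⇒ p·7+(1-p)·0 = p·6+(1-p)·7 ⇒ p(1) = (1-p)(7) ⇒ p = 7/8

(p,q) = (7/8, 1/2)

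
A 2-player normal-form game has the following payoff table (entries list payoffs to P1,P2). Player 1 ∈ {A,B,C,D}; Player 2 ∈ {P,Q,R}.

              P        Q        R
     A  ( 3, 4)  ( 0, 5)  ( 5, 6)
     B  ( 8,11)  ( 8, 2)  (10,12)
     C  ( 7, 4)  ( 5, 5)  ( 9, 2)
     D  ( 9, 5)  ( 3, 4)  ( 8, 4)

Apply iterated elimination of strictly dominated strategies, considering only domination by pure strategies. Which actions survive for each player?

Remaining: P1:{B,D} P2:{P,R}

P1 drop A (B beats it: P:8>3 Q:8>0 R:10>5)
P1 drop C (B beats it: P:8>7 Q:8>5 R:10>9)
P2 drop Q (P beats it: B:11>2 D:5>4)
P1→{B,D} P2→{P,R}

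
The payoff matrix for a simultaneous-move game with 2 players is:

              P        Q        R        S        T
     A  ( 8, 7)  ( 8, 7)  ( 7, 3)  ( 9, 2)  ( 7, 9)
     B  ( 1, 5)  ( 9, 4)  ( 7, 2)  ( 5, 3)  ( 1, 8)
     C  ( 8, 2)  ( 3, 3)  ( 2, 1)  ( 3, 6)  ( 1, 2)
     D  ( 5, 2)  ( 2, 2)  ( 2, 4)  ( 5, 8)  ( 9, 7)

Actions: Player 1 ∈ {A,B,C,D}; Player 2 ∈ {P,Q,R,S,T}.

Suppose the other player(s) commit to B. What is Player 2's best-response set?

argmax u_2 = {T}

u_2(P vs B) = 5
u_2(Q vs B) = 4
u_2(R vs B) = 2
u_2(S vs B) = 3
u_2(T vs B) = 8
max payoff 8 at {T}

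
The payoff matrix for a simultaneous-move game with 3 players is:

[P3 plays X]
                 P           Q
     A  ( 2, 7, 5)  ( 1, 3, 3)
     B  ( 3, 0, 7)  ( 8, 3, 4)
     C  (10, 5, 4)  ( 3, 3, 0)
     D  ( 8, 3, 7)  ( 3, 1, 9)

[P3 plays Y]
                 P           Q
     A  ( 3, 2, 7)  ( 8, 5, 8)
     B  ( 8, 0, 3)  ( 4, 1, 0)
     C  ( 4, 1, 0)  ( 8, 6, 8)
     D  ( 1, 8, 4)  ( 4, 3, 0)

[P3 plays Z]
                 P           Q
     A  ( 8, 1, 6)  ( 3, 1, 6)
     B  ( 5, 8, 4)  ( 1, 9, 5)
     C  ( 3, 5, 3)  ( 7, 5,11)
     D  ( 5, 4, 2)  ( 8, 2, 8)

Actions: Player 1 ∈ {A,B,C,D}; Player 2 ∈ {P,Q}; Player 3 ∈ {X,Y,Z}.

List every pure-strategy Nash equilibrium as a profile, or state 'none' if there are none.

(A,P,X): not NE [P1→C gives 10>2; P3→Y gives 7>5]
(A,P,Y): not NE [P1→B gives 8>3; P2→Q gives 5>2]
(A,P,Z): not NE [P3→Y gives 7>6]
(A,Q,X): not NE [P1→B gives 8>1; P2→P gives 7>3; P3→Y gives 8>3]
(A,Q,Y): NE
(A,Q,Z): not NE [P1→D gives 8>3; P3→Y gives 8>6]
(B,P,X): not NE [P1→C gives 10>3; P2→Q gives 3>0]
(B,P,Y): not NE [P2→Q gives 1>0; P3→X gives 7>3]
(B,P,Z): not NE [P1→A gives 8>5; P2→Q gives 9>8; P3→X gives 7>4]
(B,Q,X): not NE [P3→Z gives 5>4]
(B,Q,Y): not NE [P1→C gives 8>4; P3→Z gives 5>0]
(B,Q,Z): not NE [P1→D gives 8>1]
(C,P,X): NE
(C,P,Y): not NE [P1→B gives 8>4; P2→Q gives 6>1; P3→X gives 4>0]
(C,P,Z): not NE [P1→A gives 8>3; P3→X gives 4>3]
(C,Q,X): not NE [P1→B gives 8>3; P2→P gives 5>3; P3→Z gives 11>0]
(C,Q,Y): not NE [P3→Z gives 11>8]
(C,Q,Z): not NE [P1→D gives 8>7]
(D,P,X): not NE [P1→C gives 10>8]
(D,P,Y): not NE [P1→B gives 8>1; P3→X gives 7>4]
(D,P,Z): not NE [P1→A gives 8>5; P3→X gives 7>2]
(D,Q,X): not NE [P1→B gives 8>3; P2→P gives 3>1]
(D,Q,Y): not NE [P1→C gives 8>4; P2→P gives 8>3; P3→X gives 9>0]
(D,Q,Z): not NE [P2→P gives 4>2; P3→X gives 9>8]

PSNE = {(A,Q,Y), (C,P,X)}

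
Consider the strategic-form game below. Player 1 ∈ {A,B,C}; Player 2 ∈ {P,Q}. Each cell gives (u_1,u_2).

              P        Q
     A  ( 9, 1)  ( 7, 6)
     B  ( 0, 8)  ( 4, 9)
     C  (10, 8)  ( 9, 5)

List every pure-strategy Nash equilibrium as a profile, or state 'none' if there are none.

NE set: (C,P)

(A,P): not NE [P1→C gives 10>9; P2→Q gives 6>1]
(A,Q): not NE [P1→C gives 9>7]
(B,P): not NE [P1→C gives 10>0; P2→Q gives 9>8]
(B,Q): not NE [P1→C gives 9>4]
(C,P): NE
(C,Q): not NE [P2→P gives 8>5]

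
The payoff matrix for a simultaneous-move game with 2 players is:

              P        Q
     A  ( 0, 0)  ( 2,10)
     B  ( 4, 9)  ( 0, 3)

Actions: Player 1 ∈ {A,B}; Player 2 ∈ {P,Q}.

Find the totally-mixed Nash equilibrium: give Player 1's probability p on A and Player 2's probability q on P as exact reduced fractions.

P1 mixes 3/8 on A; P2 mixes 1/3 on P

P1 indiff ⇒ q·0+(1-q)·2 = q·4+(1-q)·0 ⇒ q(-4) = (1-q)(-2) ⇒ q = 1/3
P2 indiff ⇒ p·0+(1-p)·9 = p·10+(1-p)·3 ⇒ p(-10) = (1-p)(-6) ⇒ p = 3/8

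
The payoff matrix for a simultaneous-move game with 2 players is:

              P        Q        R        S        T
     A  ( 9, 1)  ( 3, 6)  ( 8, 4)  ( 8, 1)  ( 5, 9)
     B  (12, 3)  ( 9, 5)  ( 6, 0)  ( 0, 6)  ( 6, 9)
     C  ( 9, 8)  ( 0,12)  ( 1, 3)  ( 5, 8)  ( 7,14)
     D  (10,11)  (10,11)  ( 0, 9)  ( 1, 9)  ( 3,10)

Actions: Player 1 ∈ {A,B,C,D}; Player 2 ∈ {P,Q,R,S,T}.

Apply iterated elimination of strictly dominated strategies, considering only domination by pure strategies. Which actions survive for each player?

P2 drop R (Q beats it: A:6>4 B:5>0 C:12>3 D:11>9)
P2 drop S (T beats it: A:9>1 B:9>6 C:14>8 D:10>9)
P1 drop A (B beats it: P:12>9 Q:9>3 T:6>5)
P1→{B,C,D} P2→{P,Q,T}

Survivors P1:{B,C,D} P2:{P,Q,T}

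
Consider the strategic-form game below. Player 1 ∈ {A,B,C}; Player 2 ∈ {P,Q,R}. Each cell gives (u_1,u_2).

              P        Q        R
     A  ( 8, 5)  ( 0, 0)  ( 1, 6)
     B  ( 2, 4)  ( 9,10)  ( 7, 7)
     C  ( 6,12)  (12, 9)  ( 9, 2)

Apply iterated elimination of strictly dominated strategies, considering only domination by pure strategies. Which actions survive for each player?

P1 drop B (C beats it: P:6>2 Q:12>9 R:9>7)
P2 drop Q (P beats it: A:5>0 C:12>9)
P1→{A,C} P2→{P,R}

Remaining: P1:{A,C} P2:{P,R}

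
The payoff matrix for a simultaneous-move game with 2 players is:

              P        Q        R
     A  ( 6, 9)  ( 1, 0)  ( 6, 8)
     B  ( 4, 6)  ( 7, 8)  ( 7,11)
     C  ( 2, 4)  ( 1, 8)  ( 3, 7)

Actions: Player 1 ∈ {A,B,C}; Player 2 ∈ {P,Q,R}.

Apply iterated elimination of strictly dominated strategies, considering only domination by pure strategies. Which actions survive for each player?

Survivors P1:{A,B} P2:{P,R}

P1 drop C (B beats it: P:4>2 Q:7>1 R:7>3)
P2 drop Q (R beats it: A:8>0 B:11>8)
P1→{A,B} P2→{P,R}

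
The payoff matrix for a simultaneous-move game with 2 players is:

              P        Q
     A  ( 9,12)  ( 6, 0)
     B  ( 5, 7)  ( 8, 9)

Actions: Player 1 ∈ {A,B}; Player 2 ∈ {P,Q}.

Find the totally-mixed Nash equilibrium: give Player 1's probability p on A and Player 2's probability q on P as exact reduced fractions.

P1 mixes 1/7 on A; P2 mixes 1/3 on P

P1 indiff ⇒ q·9+(1-q)·6 = q·5+(1-q)·8 ⇒ q(4) = (1-q)(2) ⇒ q = 1/3
P2 indiff ⇒ p·12+(1-p)·7 = p·0+(1-p)·9 ⇒ p(12) = (1-p)(2) ⇒ p = 1/7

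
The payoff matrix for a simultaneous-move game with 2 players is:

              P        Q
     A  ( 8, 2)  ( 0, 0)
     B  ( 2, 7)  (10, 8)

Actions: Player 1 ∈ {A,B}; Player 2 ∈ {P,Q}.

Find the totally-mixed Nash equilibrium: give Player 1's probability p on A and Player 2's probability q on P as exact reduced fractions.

(p,q) = (1/3, 5/8)

P1 indiff ⇒ q·8+(1-q)·0 = q·2+(1-q)·10 ⇒ q(6) = (1-q)(10) ⇒ q = 5/8
P2 indiff ⇒ p·2+(1-p)·7 = p·0+(1-p)·8 ⇒ p(2) = (1-p)(1) ⇒ p = 1/3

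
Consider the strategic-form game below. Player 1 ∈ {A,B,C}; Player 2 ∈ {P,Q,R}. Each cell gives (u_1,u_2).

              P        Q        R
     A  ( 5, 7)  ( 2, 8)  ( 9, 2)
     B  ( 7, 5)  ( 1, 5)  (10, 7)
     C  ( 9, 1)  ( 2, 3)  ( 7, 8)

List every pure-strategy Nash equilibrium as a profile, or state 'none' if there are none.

(A,P): not NE [P1→C gives 9>5; P2→Q gives 8>7]
(A,Q): NE
(A,R): not NE [P1→B gives 10>9; P2→Q gives 8>2]
(B,P): not NE [P1→C gives 9>7; P2→R gives 7>5]
(B,Q): not NE [P1→C gives 2>1; P2→R gives 7>5]
(B,R): NE
(C,P): not NE [P2→R gives 8>1]
(C,Q): not NE [P2→R gives 8>3]
(C,R): not NE [P1→B gives 10>7]

NE set: (A,Q), (B,R)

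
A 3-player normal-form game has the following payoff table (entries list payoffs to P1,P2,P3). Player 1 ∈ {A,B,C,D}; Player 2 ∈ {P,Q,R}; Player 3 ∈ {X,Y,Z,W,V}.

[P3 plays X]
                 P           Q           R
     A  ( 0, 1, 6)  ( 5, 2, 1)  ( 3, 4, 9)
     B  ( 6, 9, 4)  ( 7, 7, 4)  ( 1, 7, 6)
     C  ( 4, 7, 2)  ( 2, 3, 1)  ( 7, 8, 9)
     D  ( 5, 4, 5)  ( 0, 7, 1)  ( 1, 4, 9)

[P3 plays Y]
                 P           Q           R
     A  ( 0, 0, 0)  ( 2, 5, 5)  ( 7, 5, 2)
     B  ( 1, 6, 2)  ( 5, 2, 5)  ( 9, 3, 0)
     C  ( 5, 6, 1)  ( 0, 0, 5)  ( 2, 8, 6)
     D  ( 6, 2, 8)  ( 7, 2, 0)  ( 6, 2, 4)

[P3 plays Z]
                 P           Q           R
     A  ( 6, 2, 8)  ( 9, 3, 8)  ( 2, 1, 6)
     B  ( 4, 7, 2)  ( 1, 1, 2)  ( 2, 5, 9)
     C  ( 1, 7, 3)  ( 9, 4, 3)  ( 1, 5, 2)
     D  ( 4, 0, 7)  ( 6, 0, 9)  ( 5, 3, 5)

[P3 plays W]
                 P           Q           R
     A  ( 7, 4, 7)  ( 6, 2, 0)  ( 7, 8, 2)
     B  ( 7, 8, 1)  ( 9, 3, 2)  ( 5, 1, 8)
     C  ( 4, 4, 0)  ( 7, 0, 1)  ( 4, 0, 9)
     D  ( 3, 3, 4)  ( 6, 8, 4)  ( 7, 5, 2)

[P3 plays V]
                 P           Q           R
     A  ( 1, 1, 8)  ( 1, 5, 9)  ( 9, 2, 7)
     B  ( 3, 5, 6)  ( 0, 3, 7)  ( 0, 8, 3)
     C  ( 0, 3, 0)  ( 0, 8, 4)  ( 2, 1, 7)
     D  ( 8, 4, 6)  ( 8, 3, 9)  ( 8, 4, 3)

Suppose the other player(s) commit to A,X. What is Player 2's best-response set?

u_2(P vs A,X) = 1
u_2(Q vs A,X) = 2
u_2(R vs A,X) = 4
max payoff 4 at {R}

BR_2 = {R}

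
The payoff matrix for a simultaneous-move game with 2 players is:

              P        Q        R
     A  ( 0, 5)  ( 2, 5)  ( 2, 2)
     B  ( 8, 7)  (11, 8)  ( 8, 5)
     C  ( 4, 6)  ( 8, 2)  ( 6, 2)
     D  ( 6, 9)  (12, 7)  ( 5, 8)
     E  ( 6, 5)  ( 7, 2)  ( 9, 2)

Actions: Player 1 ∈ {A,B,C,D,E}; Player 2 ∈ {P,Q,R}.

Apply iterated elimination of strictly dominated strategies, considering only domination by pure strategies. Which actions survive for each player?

Remaining: P1:{B,D} P2:{P,Q}

P1 drop A (B beats it: P:8>0 Q:11>2 R:8>2)
P1 drop C (B beats it: P:8>4 Q:11>8 R:8>6)
P2 drop R (P beats it: B:7>5 D:9>8 E:5>2)
P1 drop E (B beats it: P:8>6 Q:11>7)
P1→{B,D} P2→{P,Q}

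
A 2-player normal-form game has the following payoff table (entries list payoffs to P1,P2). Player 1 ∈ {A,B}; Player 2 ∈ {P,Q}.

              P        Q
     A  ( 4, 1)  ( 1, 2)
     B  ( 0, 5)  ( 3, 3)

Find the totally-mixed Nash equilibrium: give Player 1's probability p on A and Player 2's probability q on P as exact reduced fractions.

p=2/3, q=1/3

P1 indiff ⇒ q·4+(1-q)·1 = q·0+(1-q)·3 ⇒ q(4) = (1-q)(2) ⇒ q = 1/3
P2 indiff ⇒ p·1+(1-p)·5 = p·2+(1-p)·3 ⇒ p(-1) = (1-p)(-2) ⇒ p = 2/3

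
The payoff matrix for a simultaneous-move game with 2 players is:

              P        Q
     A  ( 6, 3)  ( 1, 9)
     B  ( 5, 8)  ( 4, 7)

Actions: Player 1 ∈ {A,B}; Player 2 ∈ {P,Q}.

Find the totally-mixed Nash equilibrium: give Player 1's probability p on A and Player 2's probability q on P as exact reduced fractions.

p=1/7, q=3/4

P1 indiff ⇒ q·6+(1-q)·1 = q·5+(1-q)·4 ⇒ q(1) = (1-q)(3) ⇒ q = 3/4
P2 indiff ⇒ p·3+(1-p)·8 = p·9+(1-p)·7 ⇒ p(-6) = (1-p)(-1) ⇒ p = 1/7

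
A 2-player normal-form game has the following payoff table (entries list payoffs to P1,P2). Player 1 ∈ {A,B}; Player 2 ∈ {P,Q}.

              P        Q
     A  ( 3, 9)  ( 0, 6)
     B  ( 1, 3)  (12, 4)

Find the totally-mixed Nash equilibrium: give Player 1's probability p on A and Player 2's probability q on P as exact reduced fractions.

p=1/4, q=6/7

P1 indiff ⇒ q·3+(1-q)·0 = q·1+(1-q)·12 ⇒ q(2) = (1-q)(12) ⇒ q = 6/7
P2 indiff ⇒ p·9+(1-p)·3 = p·6+(1-p)·4 ⇒ p(3) = (1-p)(1) ⇒ p = 1/4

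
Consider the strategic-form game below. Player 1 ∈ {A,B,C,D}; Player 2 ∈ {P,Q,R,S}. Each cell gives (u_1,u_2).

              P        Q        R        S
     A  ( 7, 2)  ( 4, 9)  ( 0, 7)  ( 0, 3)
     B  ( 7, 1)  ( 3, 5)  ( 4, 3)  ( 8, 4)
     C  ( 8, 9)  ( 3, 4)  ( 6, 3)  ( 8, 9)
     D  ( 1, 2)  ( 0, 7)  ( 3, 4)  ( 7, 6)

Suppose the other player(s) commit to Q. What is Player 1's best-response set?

u_1(A vs Q) = 4
u_1(B vs Q) = 3
u_1(C vs Q) = 3
u_1(D vs Q) = 0
max payoff 4 at {A}

BR_1 = {A}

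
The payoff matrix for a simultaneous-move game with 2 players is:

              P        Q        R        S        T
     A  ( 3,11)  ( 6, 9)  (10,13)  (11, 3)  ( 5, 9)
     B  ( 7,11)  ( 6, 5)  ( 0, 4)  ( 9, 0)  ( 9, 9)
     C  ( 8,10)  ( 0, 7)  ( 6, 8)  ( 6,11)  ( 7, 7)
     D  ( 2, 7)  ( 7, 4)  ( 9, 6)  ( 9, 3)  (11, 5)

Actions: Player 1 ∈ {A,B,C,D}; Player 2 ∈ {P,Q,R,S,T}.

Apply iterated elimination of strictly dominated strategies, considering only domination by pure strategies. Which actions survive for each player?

P2 drop Q (P beats it: A:11>9 B:11>5 C:10>7 D:7>4)
P2 drop T (P beats it: A:11>9 B:11>9 C:10>7 D:7>5)
P1 drop D (A beats it: P:3>2 R:10>9 S:11>9)
P1→{A,B,C} P2→{P,R,S}

IESDS → P1:{A,B,C} P2:{P,R,S}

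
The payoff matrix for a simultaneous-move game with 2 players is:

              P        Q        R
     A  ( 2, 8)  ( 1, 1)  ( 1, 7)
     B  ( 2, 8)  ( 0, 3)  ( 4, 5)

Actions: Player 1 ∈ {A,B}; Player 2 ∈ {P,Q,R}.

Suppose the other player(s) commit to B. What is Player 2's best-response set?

u_2(P vs B) = 8
u_2(Q vs B) = 3
u_2(R vs B) = 5
max payoff 8 at {P}

argmax u_2 = {P}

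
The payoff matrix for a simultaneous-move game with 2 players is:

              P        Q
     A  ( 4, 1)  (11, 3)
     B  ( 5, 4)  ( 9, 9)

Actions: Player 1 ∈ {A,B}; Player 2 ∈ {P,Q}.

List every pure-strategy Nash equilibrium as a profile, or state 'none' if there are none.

(A,P): not NE [P1→B gives 5>4; P2→Q gives 3>1]
(A,Q): NE
(B,P): not NE [P2→Q gives 9>4]
(B,Q): not NE [P1→A gives 11>9]

PSNE = {(A,Q)}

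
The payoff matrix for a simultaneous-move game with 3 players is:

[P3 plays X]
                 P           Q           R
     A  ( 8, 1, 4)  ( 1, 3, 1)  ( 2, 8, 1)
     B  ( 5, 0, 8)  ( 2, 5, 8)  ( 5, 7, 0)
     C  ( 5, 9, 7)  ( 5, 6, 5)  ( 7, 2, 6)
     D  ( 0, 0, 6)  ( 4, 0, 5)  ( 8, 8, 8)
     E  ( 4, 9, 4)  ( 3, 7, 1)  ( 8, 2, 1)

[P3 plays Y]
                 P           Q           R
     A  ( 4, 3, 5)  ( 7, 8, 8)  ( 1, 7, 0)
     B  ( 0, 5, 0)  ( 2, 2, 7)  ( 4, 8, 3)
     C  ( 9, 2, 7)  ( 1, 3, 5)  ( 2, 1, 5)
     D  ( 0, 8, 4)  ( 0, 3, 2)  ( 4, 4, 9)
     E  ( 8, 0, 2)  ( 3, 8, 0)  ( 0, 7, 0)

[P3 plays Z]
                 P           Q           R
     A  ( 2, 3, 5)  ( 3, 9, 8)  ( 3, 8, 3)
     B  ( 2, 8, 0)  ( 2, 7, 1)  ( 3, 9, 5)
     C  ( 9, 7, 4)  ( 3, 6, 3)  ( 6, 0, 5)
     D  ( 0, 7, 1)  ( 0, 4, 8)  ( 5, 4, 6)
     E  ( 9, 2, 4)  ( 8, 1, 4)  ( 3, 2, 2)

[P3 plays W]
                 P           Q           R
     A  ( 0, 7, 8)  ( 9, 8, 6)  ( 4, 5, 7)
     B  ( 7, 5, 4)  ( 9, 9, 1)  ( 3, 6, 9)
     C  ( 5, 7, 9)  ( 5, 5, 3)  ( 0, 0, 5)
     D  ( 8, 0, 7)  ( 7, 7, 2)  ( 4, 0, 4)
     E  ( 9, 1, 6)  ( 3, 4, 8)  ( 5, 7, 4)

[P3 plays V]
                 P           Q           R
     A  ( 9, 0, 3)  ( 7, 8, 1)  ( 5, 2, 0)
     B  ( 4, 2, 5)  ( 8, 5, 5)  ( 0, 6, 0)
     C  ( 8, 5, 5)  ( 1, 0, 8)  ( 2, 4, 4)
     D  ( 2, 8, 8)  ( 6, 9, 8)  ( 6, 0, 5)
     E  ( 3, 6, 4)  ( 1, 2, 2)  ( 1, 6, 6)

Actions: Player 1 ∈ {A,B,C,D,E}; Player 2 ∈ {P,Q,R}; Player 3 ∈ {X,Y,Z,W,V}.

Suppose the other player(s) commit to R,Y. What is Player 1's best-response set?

BR_1 = {B,D}

u_1(A vs R,Y) = 1
u_1(B vs R,Y) = 4
u_1(C vs R,Y) = 2
u_1(D vs R,Y) = 4
u_1(E vs R,Y) = 0
max payoff 4 at {B,D}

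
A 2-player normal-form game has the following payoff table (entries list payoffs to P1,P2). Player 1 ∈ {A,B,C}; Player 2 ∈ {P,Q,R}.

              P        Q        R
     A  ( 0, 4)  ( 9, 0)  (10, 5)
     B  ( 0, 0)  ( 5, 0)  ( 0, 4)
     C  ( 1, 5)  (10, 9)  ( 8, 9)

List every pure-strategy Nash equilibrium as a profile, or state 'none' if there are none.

(A,P): not NE [P1→C gives 1>0; P2→R gives 5>4]
(A,Q): not NE [P1→C gives 10>9; P2→R gives 5>0]
(A,R): NE
(B,P): not NE [P1→C gives 1>0; P2→R gives 4>0]
(B,Q): not NE [P1→C gives 10>5; P2→R gives 4>0]
(B,R): not NE [P1→A gives 10>0]
(C,P): not NE [P2→R gives 9>5]
(C,Q): NE
(C,R): not NE [P1→A gives 10>8]

Nash profiles: (A,R), (C,Q)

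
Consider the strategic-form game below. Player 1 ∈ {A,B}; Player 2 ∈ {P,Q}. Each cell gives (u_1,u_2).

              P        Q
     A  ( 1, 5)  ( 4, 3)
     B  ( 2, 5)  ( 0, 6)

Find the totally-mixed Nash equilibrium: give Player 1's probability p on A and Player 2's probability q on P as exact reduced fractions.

P1 indiff ⇒ q·1+(1-q)·4 = q·2+(1-q)·0 ⇒ q(-1) = (1-q)(-4) ⇒ q = 4/5
P2 indiff ⇒ p·5+(1-p)·5 = p·3+(1-p)·6 ⇒ p(2) = (1-p)(1) ⇒ p = 1/3

(p,q) = (1/3, 4/5)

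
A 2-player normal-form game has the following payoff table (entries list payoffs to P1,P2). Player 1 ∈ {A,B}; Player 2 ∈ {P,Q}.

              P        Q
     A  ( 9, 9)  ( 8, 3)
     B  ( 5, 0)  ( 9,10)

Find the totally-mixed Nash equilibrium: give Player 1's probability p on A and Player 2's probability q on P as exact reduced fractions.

(p,q) = (5/8, 1/5)

P1 indiff ⇒ q·9+(1-q)·8 = q·5+(1-q)·9 ⇒ q(4) = (1-q)(1) ⇒ q = 1/5
P2 indiff ⇒ p·9+(1-p)·0 = p·3+(1-p)·10 ⇒ p(6) = (1-p)(10) ⇒ p = 5/8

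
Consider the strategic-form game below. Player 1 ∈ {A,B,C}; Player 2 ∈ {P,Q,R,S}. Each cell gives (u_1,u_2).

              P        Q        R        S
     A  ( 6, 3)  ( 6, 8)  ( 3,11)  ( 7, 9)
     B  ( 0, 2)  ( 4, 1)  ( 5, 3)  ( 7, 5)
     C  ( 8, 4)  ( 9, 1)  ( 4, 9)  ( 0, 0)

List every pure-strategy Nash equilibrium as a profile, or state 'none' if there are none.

(A,P): not NE [P1→C gives 8>6; P2→R gives 11>3]
(A,Q): not NE [P1→C gives 9>6; P2→R gives 11>8]
(A,R): not NE [P1→B gives 5>3]
(A,S): not NE [P2→R gives 11>9]
(B,P): not NE [P1→C gives 8>0; P2→S gives 5>2]
(B,Q): not NE [P1→C gives 9>4; P2→S gives 5>1]
(B,R): not NE [P2→S gives 5>3]
(B,S): NE
(C,P): not NE [P2→R gives 9>4]
(C,Q): not NE [P2→R gives 9>1]
(C,R): not NE [P1→B gives 5>4]
(C,S): not NE [P1→B gives 7>0; P2→R gives 9>0]

PSNE = {(B,S)}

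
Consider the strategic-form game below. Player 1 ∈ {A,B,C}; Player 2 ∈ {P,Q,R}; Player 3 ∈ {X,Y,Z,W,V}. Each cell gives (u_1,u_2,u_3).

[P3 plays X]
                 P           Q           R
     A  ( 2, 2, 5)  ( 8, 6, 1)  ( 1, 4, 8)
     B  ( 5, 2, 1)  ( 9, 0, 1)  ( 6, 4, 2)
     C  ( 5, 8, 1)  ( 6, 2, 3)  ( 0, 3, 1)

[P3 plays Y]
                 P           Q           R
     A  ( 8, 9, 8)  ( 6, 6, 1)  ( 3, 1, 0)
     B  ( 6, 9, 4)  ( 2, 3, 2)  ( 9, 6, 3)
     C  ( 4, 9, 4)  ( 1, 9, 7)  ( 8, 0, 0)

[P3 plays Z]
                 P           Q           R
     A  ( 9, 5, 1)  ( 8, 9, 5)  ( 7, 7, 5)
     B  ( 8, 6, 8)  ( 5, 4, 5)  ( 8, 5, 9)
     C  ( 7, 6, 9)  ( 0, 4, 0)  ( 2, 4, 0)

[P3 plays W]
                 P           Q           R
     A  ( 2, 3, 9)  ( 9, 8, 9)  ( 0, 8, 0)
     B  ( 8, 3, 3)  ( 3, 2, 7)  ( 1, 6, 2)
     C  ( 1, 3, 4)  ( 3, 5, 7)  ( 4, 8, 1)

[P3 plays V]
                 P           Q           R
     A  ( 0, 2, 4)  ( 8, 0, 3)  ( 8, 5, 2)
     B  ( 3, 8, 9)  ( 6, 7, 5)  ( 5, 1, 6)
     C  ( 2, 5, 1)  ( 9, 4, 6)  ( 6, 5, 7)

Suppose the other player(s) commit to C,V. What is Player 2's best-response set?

u_2(P vs C,V) = 5
u_2(Q vs C,V) = 4
u_2(R vs C,V) = 5
max payoff 5 at {P,R}

P2 best: {P,R}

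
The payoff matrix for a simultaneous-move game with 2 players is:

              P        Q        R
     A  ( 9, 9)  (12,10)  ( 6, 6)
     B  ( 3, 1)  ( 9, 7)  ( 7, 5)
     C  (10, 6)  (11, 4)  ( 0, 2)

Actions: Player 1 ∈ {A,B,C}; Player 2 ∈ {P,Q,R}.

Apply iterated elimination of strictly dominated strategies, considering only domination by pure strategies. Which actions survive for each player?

P2 drop R (Q beats it: A:10>6 B:7>5 C:4>2)
P1 drop B (A beats it: P:9>3 Q:12>9)
P1→{A,C} P2→{P,Q}

Survivors P1:{A,C} P2:{P,Q}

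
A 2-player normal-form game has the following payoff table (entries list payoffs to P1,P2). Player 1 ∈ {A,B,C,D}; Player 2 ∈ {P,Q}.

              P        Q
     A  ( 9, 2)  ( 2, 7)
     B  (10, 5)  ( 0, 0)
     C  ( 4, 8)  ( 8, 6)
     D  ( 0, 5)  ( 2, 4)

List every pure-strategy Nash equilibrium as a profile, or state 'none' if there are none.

(A,P): not NE [P1→B gives 10>9; P2→Q gives 7>2]
(A,Q): not NE [P1→C gives 8>2]
(B,P): NE
(B,Q): not NE [P1→C gives 8>0; P2→P gives 5>0]
(C,P): not NE [P1→B gives 10>4]
(C,Q): not NE [P2→P gives 8>6]
(D,P): not NE [P1→B gives 10>0]
(D,Q): not NE [P1→C gives 8>2; P2→P gives 5>4]

NE set: (B,P)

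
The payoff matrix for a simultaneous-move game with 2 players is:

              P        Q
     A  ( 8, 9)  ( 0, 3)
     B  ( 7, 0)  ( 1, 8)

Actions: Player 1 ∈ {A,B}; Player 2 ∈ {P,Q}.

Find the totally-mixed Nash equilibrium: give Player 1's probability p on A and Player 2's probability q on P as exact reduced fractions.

P1 mixes 4/7 on A; P2 mixes 1/2 on P

P1 indiff ⇒ q·8+(1-q)·0 = q·7+(1-q)·1 ⇒ q(1) = (1-q)(1) ⇒ q = 1/2
P2 indiff ⇒ p·9+(1-p)·0 = p·3+(1-p)·8 ⇒ p(6) = (1-p)(8) ⇒ p = 4/7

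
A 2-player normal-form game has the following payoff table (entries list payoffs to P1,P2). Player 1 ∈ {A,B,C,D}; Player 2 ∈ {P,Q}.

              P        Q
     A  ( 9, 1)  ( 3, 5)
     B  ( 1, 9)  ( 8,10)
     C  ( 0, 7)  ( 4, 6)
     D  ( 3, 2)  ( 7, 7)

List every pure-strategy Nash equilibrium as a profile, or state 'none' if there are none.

(A,P): not NE [P2→Q gives 5>1]
(A,Q): not NE [P1→B gives 8>3]
(B,P): not NE [P1→A gives 9>1; P2→Q gives 10>9]
(B,Q): NE
(C,P): not NE [P1→A gives 9>0]
(C,Q): not NE [P1→B gives 8>4; P2→P gives 7>6]
(D,P): not NE [P1→A gives 9>3; P2→Q gives 7>2]
(D,Q): not NE [P1→B gives 8>7]

Nash profiles: (B,Q)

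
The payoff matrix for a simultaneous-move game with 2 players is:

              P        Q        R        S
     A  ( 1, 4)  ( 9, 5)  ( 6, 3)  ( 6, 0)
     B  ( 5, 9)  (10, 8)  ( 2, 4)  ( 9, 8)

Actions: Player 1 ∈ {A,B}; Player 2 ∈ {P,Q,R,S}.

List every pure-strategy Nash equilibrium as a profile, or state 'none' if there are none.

(A,P): not NE [P1→B gives 5>1; P2→Q gives 5>4]
(A,Q): not NE [P1→B gives 10>9]
(A,R): not NE [P2→Q gives 5>3]
(A,S): not NE [P1→B gives 9>6; P2→Q gives 5>0]
(B,P): NE
(B,Q): not NE [P2→P gives 9>8]
(B,R): not NE [P1→A gives 6>2; P2→P gives 9>4]
(B,S): not NE [P2→P gives 9>8]

NE set: (B,P)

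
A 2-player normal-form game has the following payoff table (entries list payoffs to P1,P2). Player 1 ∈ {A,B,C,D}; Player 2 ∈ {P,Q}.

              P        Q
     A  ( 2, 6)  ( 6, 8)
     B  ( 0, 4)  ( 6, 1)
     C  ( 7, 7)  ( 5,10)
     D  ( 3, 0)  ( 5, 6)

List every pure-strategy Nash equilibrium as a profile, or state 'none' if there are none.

Nash profiles: (A,Q)

(A,P): not NE [P1→C gives 7>2; P2→Q gives 8>6]
(A,Q): NE
(B,P): not NE [P1→C gives 7>0]
(B,Q): not NE [P2→P gives 4>1]
(C,P): not NE [P2→Q gives 10>7]
(C,Q): not NE [P1→B gives 6>5]
(D,P): not NE [P1→C gives 7>3; P2→Q gives 6>0]
(D,Q): not NE [P1→B gives 6>5]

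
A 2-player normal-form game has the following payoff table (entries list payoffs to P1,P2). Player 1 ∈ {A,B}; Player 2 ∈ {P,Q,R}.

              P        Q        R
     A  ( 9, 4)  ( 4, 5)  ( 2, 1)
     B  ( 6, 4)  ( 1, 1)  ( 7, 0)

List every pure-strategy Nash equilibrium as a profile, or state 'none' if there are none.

NE set: (A,Q)

(A,P): not NE [P2→Q gives 5>4]
(A,Q): NE
(A,R): not NE [P1→B gives 7>2; P2→Q gives 5>1]
(B,P): not NE [P1→A gives 9>6]
(B,Q): not NE [P1→A gives 4>1; P2→P gives 4>1]
(B,R): not NE [P2→P gives 4>0]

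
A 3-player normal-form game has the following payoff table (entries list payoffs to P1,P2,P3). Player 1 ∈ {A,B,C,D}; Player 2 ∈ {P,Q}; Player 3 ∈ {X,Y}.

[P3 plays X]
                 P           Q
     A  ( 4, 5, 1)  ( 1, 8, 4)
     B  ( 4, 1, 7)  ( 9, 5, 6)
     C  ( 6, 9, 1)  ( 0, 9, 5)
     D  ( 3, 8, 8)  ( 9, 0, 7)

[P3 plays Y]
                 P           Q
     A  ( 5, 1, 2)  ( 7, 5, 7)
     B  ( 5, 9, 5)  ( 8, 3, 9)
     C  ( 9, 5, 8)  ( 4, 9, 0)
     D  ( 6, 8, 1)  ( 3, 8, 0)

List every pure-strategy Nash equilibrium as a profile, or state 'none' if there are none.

(A,P,X): not NE [P1→C gives 6>4; P2→Q gives 8>5; P3→Y gives 2>1]
(A,P,Y): not NE [P1→C gives 9>5; P2→Q gives 5>1]
(A,Q,X): not NE [P1→D gives 9>1; P3→Y gives 7>4]
(A,Q,Y): not NE [P1→B gives 8>7]
(B,P,X): not NE [P1→C gives 6>4; P2→Q gives 5>1]
(B,P,Y): not NE [P1→C gives 9>5; P3→X gives 7>5]
(B,Q,X): not NE [P3→Y gives 9>6]
(B,Q,Y): not NE [P2→P gives 9>3]
(C,P,X): not NE [P3→Y gives 8>1]
(C,P,Y): not NE [P2→Q gives 9>5]
(C,Q,X): not NE [P1→D gives 9>0]
(C,Q,Y): not NE [P1→B gives 8>4; P3→X gives 5>0]
(D,P,X): not NE [P1→C gives 6>3]
(D,P,Y): not NE [P1→C gives 9>6; P3→X gives 8>1]
(D,Q,X): not NE [P2→P gives 8>0]
(D,Q,Y): not NE [P1→B gives 8>3; P3→X gives 7>0]

PSNE: ∅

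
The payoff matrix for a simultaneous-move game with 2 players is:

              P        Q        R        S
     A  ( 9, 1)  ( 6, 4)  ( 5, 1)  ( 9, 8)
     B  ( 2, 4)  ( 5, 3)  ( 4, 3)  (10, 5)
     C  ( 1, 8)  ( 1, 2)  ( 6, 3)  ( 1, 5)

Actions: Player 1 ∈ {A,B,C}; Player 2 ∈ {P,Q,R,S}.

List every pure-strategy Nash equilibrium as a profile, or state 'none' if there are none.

NE set: (B,S)

(A,P): not NE [P2→S gives 8>1]
(A,Q): not NE [P2→S gives 8>4]
(A,R): not NE [P1→C gives 6>5; P2→S gives 8>1]
(A,S): not NE [P1→B gives 10>9]
(B,P): not NE [P1→A gives 9>2; P2→S gives 5>4]
(B,Q): not NE [P1→A gives 6>5; P2→S gives 5>3]
(B,R): not NE [P1→C gives 6>4; P2→S gives 5>3]
(B,S): NE
(C,P): not NE [P1→A gives 9>1]
(C,Q): not NE [P1→A gives 6>1; P2→P gives 8>2]
(C,R): not NE [P2→P gives 8>3]
(C,S): not NE [P1→B gives 10>1; P2→P gives 8>5]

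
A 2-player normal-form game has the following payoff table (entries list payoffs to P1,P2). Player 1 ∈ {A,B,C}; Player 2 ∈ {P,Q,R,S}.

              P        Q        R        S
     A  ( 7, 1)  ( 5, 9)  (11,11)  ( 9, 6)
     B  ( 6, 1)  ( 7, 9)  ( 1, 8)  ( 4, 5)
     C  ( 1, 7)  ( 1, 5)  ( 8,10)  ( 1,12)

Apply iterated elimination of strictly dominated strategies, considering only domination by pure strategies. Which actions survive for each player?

Remaining: P1:{A,B} P2:{Q,R}

P1 drop C (A beats it: P:7>1 Q:5>1 R:11>8 S:9>1)
P2 drop P (Q beats it: A:9>1 B:9>1)
P2 drop S (Q beats it: A:9>6 B:9>5)
P1→{A,B} P2→{Q,R}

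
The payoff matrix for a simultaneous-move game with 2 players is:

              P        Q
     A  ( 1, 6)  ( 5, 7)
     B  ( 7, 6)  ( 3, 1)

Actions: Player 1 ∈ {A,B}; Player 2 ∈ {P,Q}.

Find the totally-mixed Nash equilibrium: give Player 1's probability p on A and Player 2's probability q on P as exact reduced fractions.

(p,q) = (5/6, 1/4)

P1 indiff ⇒ q·1+(1-q)·5 = q·7+(1-q)·3 ⇒ q(-6) = (1-q)(-2) ⇒ q = 1/4
P2 indiff ⇒ p·6+(1-p)·6 = p·7+(1-p)·1 ⇒ p(-1) = (1-p)(-5) ⇒ p = 5/6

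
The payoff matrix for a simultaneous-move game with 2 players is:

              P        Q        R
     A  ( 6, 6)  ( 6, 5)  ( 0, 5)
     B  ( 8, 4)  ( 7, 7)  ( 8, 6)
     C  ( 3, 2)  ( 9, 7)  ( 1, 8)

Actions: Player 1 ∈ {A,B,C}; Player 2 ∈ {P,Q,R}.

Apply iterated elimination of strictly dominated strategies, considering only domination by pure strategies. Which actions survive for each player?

P1 drop A (B beats it: P:8>6 Q:7>6 R:8>0)
P2 drop P (Q beats it: B:7>4 C:7>2)
P1→{B,C} P2→{Q,R}

IESDS → P1:{B,C} P2:{Q,R}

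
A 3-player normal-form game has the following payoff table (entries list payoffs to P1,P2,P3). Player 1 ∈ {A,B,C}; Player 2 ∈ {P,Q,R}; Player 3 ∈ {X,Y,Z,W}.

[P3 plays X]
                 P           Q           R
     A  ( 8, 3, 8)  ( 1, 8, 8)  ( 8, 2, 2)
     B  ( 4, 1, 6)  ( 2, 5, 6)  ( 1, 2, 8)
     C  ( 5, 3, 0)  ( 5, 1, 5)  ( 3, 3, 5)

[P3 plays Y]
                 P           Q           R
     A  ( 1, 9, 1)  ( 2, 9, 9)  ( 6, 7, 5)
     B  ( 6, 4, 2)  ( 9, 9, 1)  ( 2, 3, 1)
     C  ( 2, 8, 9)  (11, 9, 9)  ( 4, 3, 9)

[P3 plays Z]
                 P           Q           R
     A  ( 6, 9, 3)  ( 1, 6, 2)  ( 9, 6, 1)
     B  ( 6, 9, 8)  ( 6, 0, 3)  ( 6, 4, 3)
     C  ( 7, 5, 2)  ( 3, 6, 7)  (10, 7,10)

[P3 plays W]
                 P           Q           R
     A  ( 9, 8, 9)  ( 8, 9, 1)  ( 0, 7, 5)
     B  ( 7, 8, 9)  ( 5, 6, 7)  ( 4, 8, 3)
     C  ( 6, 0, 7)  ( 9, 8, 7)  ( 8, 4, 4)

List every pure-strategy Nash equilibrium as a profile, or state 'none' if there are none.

NE set: (C,Q,Y), (C,R,Z)

(A,P,X): not NE [P2→Q gives 8>3; P3→W gives 9>8]
(A,P,Y): not NE [P1→B gives 6>1; P3→W gives 9>1]
(A,P,Z): not NE [P1→C gives 7>6; P3→W gives 9>3]
(A,P,W): not NE [P2→Q gives 9>8]
(A,Q,X): not NE [P1→C gives 5>1; P3→Y gives 9>8]
(A,Q,Y): not NE [P1→C gives 11>2]
(A,Q,Z): not NE [P1→B gives 6>1; P2→P gives 9>6; P3→Y gives 9>2]
(A,Q,W): not NE [P1→C gives 9>8; P3→Y gives 9>1]
(A,R,X): not NE [P2→Q gives 8>2; P3→W gives 5>2]
(A,R,Y): not NE [P2→Q gives 9>7]
(A,R,Z): not NE [P1→C gives 10>9; P2→P gives 9>6; P3→W gives 5>1]
(A,R,W): not NE [P1→C gives 8>0; P2→Q gives 9>7]
(B,P,X): not NE [P1→A gives 8>4; P2→Q gives 5>1; P3→W gives 9>6]
(B,P,Y): not NE [P2→Q gives 9>4; P3→W gives 9>2]
(B,P,Z): not NE [P1→C gives 7>6; P3→W gives 9>8]
(B,P,W): not NE [P1→A gives 9>7]
(B,Q,X): not NE [P1→C gives 5>2; P3→W gives 7>6]
(B,Q,Y): not NE [P1→C gives 11>9; P3→W gives 7>1]
(B,Q,Z): not NE [P2→P gives 9>0; P3→W gives 7>3]
(B,Q,W): not NE [P1→C gives 9>5; P2→R gives 8>6]
(B,R,X): not NE [P1→A gives 8>1; P2→Q gives 5>2]
(B,R,Y): not NE [P1→A gives 6>2; P2→Q gives 9>3; P3→X gives 8>1]
(B,R,Z): not NE [P1→C gives 10>6; P2→P gives 9>4; P3→X gives 8>3]
(B,R,W): not NE [P1→C gives 8>4; P3→X gives 8>3]
(C,P,X): not NE [P1→A gives 8>5; P3→Y gives 9>0]
(C,P,Y): not NE [P1→B gives 6>2; P2→Q gives 9>8]
(C,P,Z): not NE [P2→R gives 7>5; P3→Y gives 9>2]
(C,P,W): not NE [P1→A gives 9>6; P2→Q gives 8>0; P3→Y gives 9>7]
(C,Q,X): not NE [P2→R gives 3>1; P3→Y gives 9>5]
(C,Q,Y): NE
(C,Q,Z): not NE [P1→B gives 6>3; P2→R gives 7>6; P3→Y gives 9>7]
(C,Q,W): not NE [P3→Y gives 9>7]
(C,R,X): not NE [P1→A gives 8>3; P3→Z gives 10>5]
(C,R,Y): not NE [P1→A gives 6>4; P2→Q gives 9>3; P3→Z gives 10>9]
(C,R,Z): NE
(C,R,W): not NE [P2→Q gives 8>4; P3→Z gives 10>4]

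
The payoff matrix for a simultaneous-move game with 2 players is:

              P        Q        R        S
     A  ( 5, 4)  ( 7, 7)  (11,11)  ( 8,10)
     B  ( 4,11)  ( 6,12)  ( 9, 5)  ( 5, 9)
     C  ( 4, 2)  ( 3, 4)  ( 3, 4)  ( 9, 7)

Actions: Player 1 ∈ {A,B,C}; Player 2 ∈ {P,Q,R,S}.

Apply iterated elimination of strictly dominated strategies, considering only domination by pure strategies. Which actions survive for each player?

P1 drop B (A beats it: P:5>4 Q:7>6 R:11>9 S:8>5)
P2 drop P (Q beats it: A:7>4 C:4>2)
P2 drop Q (S beats it: A:10>7 C:7>4)
P1→{A,C} P2→{R,S}

IESDS → P1:{A,C} P2:{R,S}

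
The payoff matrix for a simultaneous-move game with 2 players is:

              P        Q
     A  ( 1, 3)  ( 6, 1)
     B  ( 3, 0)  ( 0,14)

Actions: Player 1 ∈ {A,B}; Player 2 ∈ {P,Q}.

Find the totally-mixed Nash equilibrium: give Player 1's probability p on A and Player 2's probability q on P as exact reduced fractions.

P1 indiff ⇒ q·1+(1-q)·6 = q·3+(1-q)·0 ⇒ q(-2) = (1-q)(-6) ⇒ q = 3/4
P2 indiff ⇒ p·3+(1-p)·0 = p·1+(1-p)·14 ⇒ p(2) = (1-p)(14) ⇒ p = 7/8

p=7/8, q=3/4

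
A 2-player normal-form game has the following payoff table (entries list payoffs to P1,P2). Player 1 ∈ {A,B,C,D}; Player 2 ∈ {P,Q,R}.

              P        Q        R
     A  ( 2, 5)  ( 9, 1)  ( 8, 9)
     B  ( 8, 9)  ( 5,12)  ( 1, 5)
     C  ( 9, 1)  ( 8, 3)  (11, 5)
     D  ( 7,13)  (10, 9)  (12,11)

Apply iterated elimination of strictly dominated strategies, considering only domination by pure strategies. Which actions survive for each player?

IESDS → P1:{C,D} P2:{P,R}

P1 drop A (D beats it: P:7>2 Q:10>9 R:12>8)
P1 drop B (C beats it: P:9>8 Q:8>5 R:11>1)
P2 drop Q (R beats it: C:5>3 D:11>9)
P1→{C,D} P2→{P,R}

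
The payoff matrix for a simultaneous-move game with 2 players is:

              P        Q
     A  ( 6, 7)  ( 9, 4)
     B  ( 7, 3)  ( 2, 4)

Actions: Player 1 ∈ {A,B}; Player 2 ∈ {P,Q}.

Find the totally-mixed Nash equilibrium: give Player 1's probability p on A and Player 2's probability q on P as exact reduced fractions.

(p,q) = (1/4, 7/8)

P1 indiff ⇒ q·6+(1-q)·9 = q·7+(1-q)·2 ⇒ q(-1) = (1-q)(-7) ⇒ q = 7/8
P2 indiff ⇒ p·7+(1-p)·3 = p·4+(1-p)·4 ⇒ p(3) = (1-p)(1) ⇒ p = 1/4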